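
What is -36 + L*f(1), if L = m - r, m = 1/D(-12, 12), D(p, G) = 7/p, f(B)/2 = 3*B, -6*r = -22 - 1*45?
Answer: -793/7 ≈ -113.29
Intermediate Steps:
r = 67/6 (r = -(-22 - 1*45)/6 = -(-22 - 45)/6 = -⅙*(-67) = 67/6 ≈ 11.167)
f(B) = 6*B (f(B) = 2*(3*B) = 6*B)
m = -12/7 (m = 1/(7/(-12)) = 1/(7*(-1/12)) = 1/(-7/12) = -12/7 ≈ -1.7143)
L = -541/42 (L = -12/7 - 1*67/6 = -12/7 - 67/6 = -541/42 ≈ -12.881)
-36 + L*f(1) = -36 - 541/7 = -793/7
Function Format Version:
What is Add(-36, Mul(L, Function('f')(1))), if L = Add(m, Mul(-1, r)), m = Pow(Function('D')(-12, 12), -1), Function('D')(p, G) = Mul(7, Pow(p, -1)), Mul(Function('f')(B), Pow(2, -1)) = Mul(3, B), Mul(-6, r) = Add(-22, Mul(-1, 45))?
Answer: Rational(-793, 7) ≈ -113.29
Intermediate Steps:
r = Rational(67, 6) (r = Mul(Rational(-1, 6), Add(-22, Mul(-1, 45))) = Mul(Rational(-1, 6), Add(-22, -45)) = Mul(Rational(-1, 6), -67) = Rational(67, 6) ≈ 11.167)
Function('f')(B) = Mul(6, B) (Function('f')(B) = Mul(2, Mul(3, B)) = Mul(6, B))
m = Rational(-12, 7) (m = Pow(Mul(7, Pow(-12, -1)), -1) = Pow(Mul(7, Rational(-1, 12)), -1) = Pow(Rational(-7, 12), -1) = Rational(-12, 7) ≈ -1.7143)
L = Rational(-541, 42) (L = Add(Rational(-12, 7), Mul(-1, Rational(67, 6))) = Add(Rational(-12, 7), Rational(-67, 6)) = Rational(-541, 42) ≈ -12.881)
Add(-36, Mul(L, Function('f')(1))) = Add(-36, Mul(Rational(-541, 42), Mul(6, 1))) = Add(-36, Mul(Rational(-541, 42), 6)) = Add(-36, Rational(-541, 7)) = Rational(-793, 7)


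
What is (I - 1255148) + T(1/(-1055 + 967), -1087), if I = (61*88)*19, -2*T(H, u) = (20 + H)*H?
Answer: -17860078369/15488 ≈ -1.1532e+6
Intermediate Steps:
T(H, u) = -H*(20 + H)/2 (T(H, u) = -(20 + H)*H/2 = -H*(20 + H)/2)
I = 101992 (I = 5368*19 = 101992)
(I - 1255148) + T(1/(-1055 + 967), -1087) = (101992 - 1255148) - (20 + 1/(-1055 + 967))/(2*(-1055 + 967)) = -1153156 - 1/2*(20 + 1/(-88))/(-88) = -1153156 - 1/2*(-1/88)*(20 - 1/88) = -1153156 - 1/2*(-1/88)*1759/88 = -1153156 + 1759/15488 = -17860078369/15488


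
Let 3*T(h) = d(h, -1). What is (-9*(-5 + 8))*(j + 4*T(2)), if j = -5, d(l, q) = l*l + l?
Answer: -81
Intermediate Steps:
d(l, q) = l + l² (d(l, q) = l² + l = l + l²)
T(h) = h*(1 + h)/3 (T(h) = (h*(1 + h))/3 = h*(1 + h)/3)
(-9*(-5 + 8))*(j + 4*T(2)) = (-9*(-5 + 8))*(-5 + 4*((⅓)*2*(1 + 2))) = (-9*3)*(-5 + 4*((⅓)*2*3)) = -27*(-5 + 4*2) = -27*(-5 + 8) = -27*3 = -81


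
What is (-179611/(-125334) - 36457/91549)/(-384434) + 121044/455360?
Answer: 33370535958104431111/125539152162074220240 ≈ 0.26582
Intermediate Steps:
(-179611/(-125334) - 36457/91549)/(-384434) + 121044/455360 = (-179611*(-1/125334) - 36457*1/91549)*(-1/384434) + 121044*(1/455360) = (179611/125334 - 36457/91549)*(-1/384434) + 30261/113840 = (11873905801/11474202366)*(-1/384434) + 30261/113840 = -11873905801/4411073512370844 + 30261/113840 = 33370535958104431111/125539152162074220240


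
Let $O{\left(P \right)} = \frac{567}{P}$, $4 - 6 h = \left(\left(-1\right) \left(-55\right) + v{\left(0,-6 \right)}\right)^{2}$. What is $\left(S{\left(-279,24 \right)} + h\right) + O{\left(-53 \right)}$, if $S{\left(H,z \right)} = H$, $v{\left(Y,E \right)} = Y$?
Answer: $- \frac{84079}{106} \approx -793.2$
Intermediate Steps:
$h = - \frac{1007}{2}$ ($h = \frac{2}{3} - \frac{\left(\left(-1\right) \left(-55\right) + 0\right)^{2}}{6} = \frac{2}{3} - \frac{\left(55 + 0\right)^{2}}{6} = \frac{2}{3} - \frac{55^{2}}{6} = \frac{2}{3} - \frac{3025}{6} = - \frac{1007}{2} \approx -503.5$)
$\left(S{\left(-279,24 \right)} + h\right) + O{\left(-53 \right)} = \left(-279 - \frac{1007}{2}\right) + \frac{567}{-53} = - \frac{1565}{2} + 567 \left(- \frac{1}{53}\right) = - \frac{1565}{2} - \frac{567}{53} = - \frac{84079}{106}$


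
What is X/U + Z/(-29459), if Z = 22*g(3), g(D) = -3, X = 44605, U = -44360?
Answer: -262218187/261360248 ≈ -1.0033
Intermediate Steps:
Z = -66 (Z = 22*(-3) = -66)
X/U + Z/(-29459) = 44605/(-44360) - 66/(-29459) = 44605*(-1/44360) - 66*(-1/29459) = -8921/8872 + 66/29459 = -262218187/261360248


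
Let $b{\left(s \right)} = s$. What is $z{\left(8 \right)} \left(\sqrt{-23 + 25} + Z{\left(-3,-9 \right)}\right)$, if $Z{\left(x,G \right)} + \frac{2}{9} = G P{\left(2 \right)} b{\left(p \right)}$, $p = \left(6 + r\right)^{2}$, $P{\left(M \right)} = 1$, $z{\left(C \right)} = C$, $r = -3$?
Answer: $- \frac{5848}{9} + 8 \sqrt{2} \approx -638.46$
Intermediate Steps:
$p = 9$ ($p = \left(6 - 3\right)^{2} = 3^{2} = 9$)
$Z{\left(x,G \right)} = - \frac{2}{9} + 9 G$ ($Z{\left(x,G \right)} = - \frac{2}{9} + G 1 \cdot 9 = - \frac{2}{9} + G 9 = - \frac{2}{9} + 9 G$)
$z{\left(8 \right)} \left(\sqrt{-23 + 25} + Z{\left(-3,-9 \right)}\right) = 8 \left(\sqrt{-23 + 25} + \left(- \frac{2}{9} + 9 \left(-9\right)\right)\right) = 8 \left(\sqrt{2} - \frac{731}{9}\right) = 8 \left(- \frac{731}{9} + \sqrt{2}\right) = - \frac{5848}{9} + 8 \sqrt{2}$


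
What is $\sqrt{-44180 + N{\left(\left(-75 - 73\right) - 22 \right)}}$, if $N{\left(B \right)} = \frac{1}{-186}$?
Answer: $\frac{i \sqrt{1528451466}}{186} \approx 210.19 i$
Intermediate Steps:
$N{\left(B \right)} = - \frac{1}{186}$
$\sqrt{-44180 + N{\left(\left(-75 - 73\right) - 22 \right)}} = \sqrt{-44180 - \frac{1}{186}} = \sqrt{- \frac{8217481}{186}} = \frac{i \sqrt{1528451466}}{186}$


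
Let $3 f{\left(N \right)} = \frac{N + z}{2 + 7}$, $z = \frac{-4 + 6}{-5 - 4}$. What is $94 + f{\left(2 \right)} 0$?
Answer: $94$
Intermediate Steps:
$z = - \frac{2}{9}$ ($z = \frac{2}{-9} = 2 \left(- \frac{1}{9}\right) = - \frac{2}{9} \approx -0.22222$)
$f{\left(N \right)} = - \frac{2}{243} + \frac{N}{27}$ ($f{\left(N \right)} = \frac{\left(N - \frac{2}{9}\right) \frac{1}{2 + 7}}{3} = \frac{\left(- \frac{2}{9} + N\right) \frac{1}{9}}{3} = \frac{- \frac{2}{81} + \frac{N}{9}}{3} = - \frac{2}{243} + \frac{N}{27}$)
$94 + f{\left(2 \right)} 0 = 94 + \left(- \frac{2}{243} + \frac{1}{27} \cdot 2\right) 0 = 94 + \left(- \frac{2}{243} + \frac{2}{27}\right) 0 = 94 + \frac{16}{243} \cdot 0 = 94 + 0 = 94$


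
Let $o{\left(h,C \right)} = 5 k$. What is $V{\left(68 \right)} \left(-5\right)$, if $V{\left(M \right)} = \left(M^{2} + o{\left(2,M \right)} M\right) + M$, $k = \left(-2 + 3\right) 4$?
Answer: $-30260$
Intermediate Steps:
$k = 4$ ($k = 1 \cdot 4 = 4$)
$o{\left(h,C \right)} = 20$ ($o{\left(h,C \right)} = 5 \cdot 4 = 20$)
$V{\left(M \right)} = M^{2} + 21 M$ ($V{\left(M \right)} = \left(M^{2} + 20 M\right) + M = M^{2} + 21 M$)
$V{\left(68 \right)} \left(-5\right) = 68 \left(21 + 68\right) \left(-5\right) = 68 \cdot 89 \left(-5\right) = 6052 \left(-5\right) = -30260$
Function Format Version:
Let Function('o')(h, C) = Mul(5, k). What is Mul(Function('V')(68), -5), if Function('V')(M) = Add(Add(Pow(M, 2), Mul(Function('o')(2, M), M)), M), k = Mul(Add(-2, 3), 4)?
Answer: -30260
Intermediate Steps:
k = 4 (k = Mul(1, 4) = 4)
Function('o')(h, C) = 20 (Function('o')(h, C) = Mul(5, 4) = 20)
Function('V')(M) = Add(Pow(M, 2), Mul(21, M)) (Function('V')(M) = Add(Add(Pow(M, 2), Mul(20, M)), M) = Add(Pow(M, 2), Mul(21, M)))
Mul(Function('V')(68), -5) = Mul(Mul(68, Add(21, 68)), -5) = Mul(Mul(68, 89), -5) = Mul(6052, -5) = -30260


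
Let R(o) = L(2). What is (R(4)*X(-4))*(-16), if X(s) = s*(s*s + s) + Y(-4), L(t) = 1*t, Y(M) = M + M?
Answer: 1792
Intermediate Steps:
Y(M) = 2*M
L(t) = t
X(s) = -8 + s*(s + s**2) (X(s) = s*(s*s + s) + 2*(-4) = s*(s**2 + s) - 8 = s*(s + s**2) - 8 = -8 + s*(s + s**2))
R(o) = 2
(R(4)*X(-4))*(-16) = (2*(-8 + (-4)**2 + (-4)**3))*(-16) = (2*(-8 + 16 - 64))*(-16) = (2*(-56))*(-16) = -112*(-16) = 1792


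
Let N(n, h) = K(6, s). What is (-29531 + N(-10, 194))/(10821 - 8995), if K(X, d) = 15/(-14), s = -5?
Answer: -413449/25564 ≈ -16.173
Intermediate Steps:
K(X, d) = -15/14 (K(X, d) = 15*(-1/14) = -15/14)
N(n, h) = -15/14
(-29531 + N(-10, 194))/(10821 - 8995) = (-29531 - 15/14)/(10821 - 8995) = -413449/14/1826 = -413449/14*1/1826 = -413449/25564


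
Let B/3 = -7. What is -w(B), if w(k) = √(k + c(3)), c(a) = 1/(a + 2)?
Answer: -2*I*√130/5 ≈ -4.5607*I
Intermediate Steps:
B = -21 (B = 3*(-7) = -21)
c(a) = 1/(2 + a)
w(k) = √(⅕ + k) (w(k) = √(k + 1/(2 + 3)) = √(k + 1/5) = √(k + ⅕) = √(⅕ + k))
-w(B) = -√(5 + 25*(-21))/5 = -√(5 - 525)/5 = -√(-520)/5 = -2*I*√130/5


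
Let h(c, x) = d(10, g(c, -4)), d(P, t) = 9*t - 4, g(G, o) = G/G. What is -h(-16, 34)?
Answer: -5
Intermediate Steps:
g(G, o) = 1
d(P, t) = -4 + 9*t
h(c, x) = 5 (h(c, x) = -4 + 9*1 = -4 + 9 = 5)
-h(-16, 34) = -1*5 = -5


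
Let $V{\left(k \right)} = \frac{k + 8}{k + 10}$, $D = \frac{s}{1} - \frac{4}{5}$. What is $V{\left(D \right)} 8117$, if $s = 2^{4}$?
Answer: $\frac{470786}{63} \approx 7472.8$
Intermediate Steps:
$s = 16$
$D = \frac{76}{5}$ ($D = \frac{16}{1} - \frac{4}{5} = 16 \cdot 1 - \frac{4}{5} = 16 - \frac{4}{5} = \frac{76}{5} \approx 15.2$)
$V{\left(k \right)} = \frac{8 + k}{10 + k}$
$V{\left(D \right)} 8117 = \frac{8 + \frac{76}{5}}{10 + \frac{76}{5}} \cdot 8117 = \frac{1}{\frac{126}{5}} \cdot \frac{116}{5} \cdot 8117 = \frac{5}{126} \cdot \frac{116}{5} \cdot 8117 = \frac{58}{63} \cdot 8117 = \frac{470786}{63}$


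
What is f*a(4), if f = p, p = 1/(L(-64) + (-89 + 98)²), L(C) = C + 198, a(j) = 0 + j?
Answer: 4/215 ≈ 0.018605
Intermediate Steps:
a(j) = j
L(C) = 198 + C
p = 1/215 (p = 1/((198 - 64) + (-89 + 98)²) = 1/(134 + 9²) = 1/(134 + 81) = 1/215 ≈ 0.0046512)
f = 1/215 ≈ 0.0046512
f*a(4) = (1/215)*4 = 4/215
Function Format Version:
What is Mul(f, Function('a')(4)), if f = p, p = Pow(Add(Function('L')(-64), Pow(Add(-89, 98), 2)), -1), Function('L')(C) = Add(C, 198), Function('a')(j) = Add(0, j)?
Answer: Rational(4, 215) ≈ 0.018605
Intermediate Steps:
Function('a')(j) = j
Function('L')(C) = Add(198, C)
p = Rational(1, 215) (p = Pow(Add(Add(198, -64), Pow(Add(-89, 98), 2)), -1) = Pow(Add(134, Pow(9, 2)), -1) = Pow(Add(134, 81), -1) = Pow(215, -1) = Rational(1, 215) ≈ 0.0046512)
f = Rational(1, 215) ≈ 0.0046512
Mul(f, Function('a')(4)) = Mul(Rational(1, 215), 4) = Rational(4, 215)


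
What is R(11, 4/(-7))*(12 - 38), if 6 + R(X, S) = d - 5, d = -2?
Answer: 338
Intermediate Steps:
R(X, S) = -13 (R(X, S) = -6 + (-2 - 5) = -6 - 7 = -13)
R(11, 4/(-7))*(12 - 38) = -13*(12 - 38) = -13*(-26) = 338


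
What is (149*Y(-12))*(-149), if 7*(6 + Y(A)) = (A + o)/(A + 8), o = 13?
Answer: 3751969/28 ≈ 1.3400e+5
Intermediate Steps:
Y(A) = -6 + (13 + A)/(7*(8 + A)) (Y(A) = -6 + ((A + 13)/(A + 8))/7 = -6 + ((13 + A)/(8 + A))/7 = -6 + (13 + A)/(7*(8 + A)))
(149*Y(-12))*(-149) = (149*((-323 - 41*(-12))/(7*(8 - 12))))*(-149) = (149*((⅐)*(-323 + 492)/(-4)))*(-149) = (149*((⅐)*(-¼)*169))*(-149) = (149*(-169/28))*(-149) = -25181/28*(-149) = 3751969/28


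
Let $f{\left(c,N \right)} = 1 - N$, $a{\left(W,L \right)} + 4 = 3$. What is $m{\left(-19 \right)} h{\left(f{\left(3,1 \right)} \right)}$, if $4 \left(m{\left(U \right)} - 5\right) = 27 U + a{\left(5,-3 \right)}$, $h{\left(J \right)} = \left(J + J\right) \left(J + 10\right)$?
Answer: $0$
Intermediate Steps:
$a{\left(W,L \right)} = -1$ ($a{\left(W,L \right)} = -4 + 3 = -1$)
$h{\left(J \right)} = 2 J \left(10 + J\right)$
$m{\left(U \right)} = \frac{19}{4} + \frac{27 U}{4}$ ($m{\left(U \right)} = 5 + \frac{27 U - 1}{4} = 5 + \frac{-1 + 27 U}{4} = 5 + \left(- \frac{1}{4} + \frac{27 U}{4}\right) = \frac{19}{4} + \frac{27 U}{4}$)
$m{\left(-19 \right)} h{\left(f{\left(3,1 \right)} \right)} = \left(\frac{19}{4} + \frac{27}{4} \left(-19\right)\right) 2 \left(1 - 1\right) \left(10 + \left(1 - 1\right)\right) = \left(\frac{19}{4} - \frac{513}{4}\right) 2 \left(1 - 1\right) \left(10 + \left(1 - 1\right)\right) = - \frac{247 \cdot 2 \cdot 0 \left(10 + 0\right)}{2} = - \frac{247 \cdot 2 \cdot 0 \cdot 10}{2} = \left(- \frac{247}{2}\right) 0 = 0$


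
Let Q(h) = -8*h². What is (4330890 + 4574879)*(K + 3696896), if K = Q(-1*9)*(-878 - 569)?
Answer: 41274249530488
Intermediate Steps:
K = 937656 (K = (-8*(-1*9)²)*(-878 - 569) = -8*(-9)²*(-1447) = -8*81*(-1447) = -648*(-1447) = 937656)
(4330890 + 4574879)*(K + 3696896) = (4330890 + 4574879)*(937656 + 3696896) = 8905769*4634552 = 41274249530488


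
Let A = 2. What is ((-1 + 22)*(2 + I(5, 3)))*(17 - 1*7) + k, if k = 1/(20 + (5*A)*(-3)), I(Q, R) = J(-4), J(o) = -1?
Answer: 2099/10 ≈ 209.90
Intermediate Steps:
I(Q, R) = -1
k = -⅒ (k = 1/(20 + (5*2)*(-3)) = 1/(20 + 10*(-3)) = 1/(20 - 30) = 1/(-10) = -⅒ ≈ -0.10000)
((-1 + 22)*(2 + I(5, 3)))*(17 - 1*7) + k = ((-1 + 22)*(2 - 1))*(17 - 1*7) - ⅒ = (21*1)*(17 - 7) - ⅒ = 21*10 - ⅒ = 210 - ⅒ = 2099/10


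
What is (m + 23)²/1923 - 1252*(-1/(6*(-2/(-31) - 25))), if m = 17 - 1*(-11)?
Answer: -10428673/1486479 ≈ -7.0157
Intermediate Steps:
m = 28 (m = 17 + 11 = 28)
(m + 23)²/1923 - 1252*(-1/(6*(-2/(-31) - 25))) = (28 + 23)²/1923 - 1252*(-1/(6*(-2/(-31) - 25))) = 51²*(1/1923) - 1252*(-1/(6*(-2*(-1/31) - 25))) = 2601*(1/1923) - 1252*(-1/(6*(2/31 - 25))) = 867/641 - 1252/((-6*(-773/31))) = 867/641 - 1252/4638/31 = 867/641 - 1252*31/4638 = 867/641 - 19406/2319 = -10428673/1486479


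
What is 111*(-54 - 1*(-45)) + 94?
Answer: -905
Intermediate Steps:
111*(-54 - 1*(-45)) + 94 = 111*(-54 + 45) + 94 = 111*(-9) + 94 = -999 + 94 = -905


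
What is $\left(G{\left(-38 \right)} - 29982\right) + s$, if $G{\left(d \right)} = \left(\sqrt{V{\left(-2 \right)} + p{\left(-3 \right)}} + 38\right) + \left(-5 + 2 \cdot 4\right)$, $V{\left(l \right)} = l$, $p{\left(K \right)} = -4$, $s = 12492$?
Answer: $-17449 + i \sqrt{6} \approx -17449.0 + 2.4495 i$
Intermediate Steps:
$G{\left(d \right)} = 41 + i \sqrt{6}$ ($G{\left(d \right)} = \left(\sqrt{-2 - 4} + 38\right) + \left(-5 + 2 \cdot 4\right) = \left(\sqrt{-6} + 38\right) + \left(-5 + 8\right) = \left(i \sqrt{6} + 38\right) + 3 = \left(38 + i \sqrt{6}\right) + 3 = 41 + i \sqrt{6}$)
$\left(G{\left(-38 \right)} - 29982\right) + s = \left(\left(41 + i \sqrt{6}\right) - 29982\right) + 12492 = \left(-29941 + i \sqrt{6}\right) + 12492 = -17449 + i \sqrt{6}$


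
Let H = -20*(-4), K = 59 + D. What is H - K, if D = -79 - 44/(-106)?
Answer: 5278/53 ≈ 99.585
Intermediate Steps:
D = -4165/53 (D = -79 - 44*(-1/106) = -79 + 22/53 = -4165/53 ≈ -78.585)
K = -1038/53 (K = 59 - 4165/53 = -1038/53 ≈ -19.585)
H = 80
H - K = 80 - 1*(-1038/53) = 80 + 1038/53 = 5278/53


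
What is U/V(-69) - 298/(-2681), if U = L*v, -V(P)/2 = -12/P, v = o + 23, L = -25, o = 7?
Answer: 23124817/10724 ≈ 2156.4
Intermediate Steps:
v = 30 (v = 7 + 23 = 30)
V(P) = 24/P (V(P) = -(-24)/P = 24/P)
U = -750 (U = -25*30 = -750)
U/V(-69) - 298/(-2681) = -750/(24/(-69)) - 298/(-2681) = -750/(24*(-1/69)) - 298*(-1/2681) = -750/(-8/23) + 298/2681 = -750*(-23/8) + 298/2681 = 8625/4 + 298/2681 = 23124817/10724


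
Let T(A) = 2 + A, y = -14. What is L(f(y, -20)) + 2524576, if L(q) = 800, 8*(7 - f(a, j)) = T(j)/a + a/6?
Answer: 2525376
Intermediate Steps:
f(a, j) = 7 - a/48 - (2 + j)/(8*a) (f(a, j) = 7 - ((2 + j)/a + a/6)/8 = 7 - (a/6 + (2 + j)/a)/8 = 7 + (-a/48 - (2 + j)/(8*a)) = 7 - a/48 - (2 + j)/(8*a))
L(f(y, -20)) + 2524576 = 800 + 2524576 = 2525376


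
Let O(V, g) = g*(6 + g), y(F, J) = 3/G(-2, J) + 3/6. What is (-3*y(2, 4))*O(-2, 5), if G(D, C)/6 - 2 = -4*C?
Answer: -2145/28 ≈ -76.607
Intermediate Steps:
G(D, C) = 12 - 24*C (G(D, C) = 12 + 6*(-4*C) = 12 - 24*C)
y(F, J) = ½ + 3/(12 - 24*J) (y(F, J) = 3/(12 - 24*J) + 3/6 = 3/(12 - 24*J) + 3*(⅙) = 3/(12 - 24*J) + ½ = ½ + 3/(12 - 24*J))
(-3*y(2, 4))*O(-2, 5) = (-3*(-3 + 4*4)/(4*(-1 + 2*4)))*(5*(6 + 5)) = (-3*(-3 + 16)/(4*(-1 + 8)))*(5*11) = -3*13/(4*7)*55 = -3*13/28*55 = -39/28*55 = -2145/28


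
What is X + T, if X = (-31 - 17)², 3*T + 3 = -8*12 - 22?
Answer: 6791/3 ≈ 2263.7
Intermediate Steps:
T = -121/3 (T = -1 + (-8*12 - 22)/3 = -1 + (-96 - 22)/3 = -1 + (⅓)*(-118) = -1 - 118/3 = -121/3 ≈ -40.333)
X = 2304 (X = (-48)² = 2304)
X + T = 2304 - 121/3 = 6791/3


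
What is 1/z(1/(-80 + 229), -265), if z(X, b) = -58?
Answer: -1/58 ≈ -0.017241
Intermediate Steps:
1/z(1/(-80 + 229), -265) = 1/(-58) = -1/58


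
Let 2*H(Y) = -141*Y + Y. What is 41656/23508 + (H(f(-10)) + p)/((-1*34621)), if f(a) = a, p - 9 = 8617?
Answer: 305734192/203467617 ≈ 1.5026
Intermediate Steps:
p = 8626 (p = 9 + 8617 = 8626)
H(Y) = -70*Y (H(Y) = (-141*Y + Y)/2 = (-140*Y)/2 = -70*Y)
41656/23508 + (H(f(-10)) + p)/((-1*34621)) = 41656/23508 + (-70*(-10) + 8626)/((-1*34621)) = 41656*(1/23508) + (700 + 8626)/(-34621) = 10414/5877 + 9326*(-1/34621) = 10414/5877 - 9326/34621 = 305734192/203467617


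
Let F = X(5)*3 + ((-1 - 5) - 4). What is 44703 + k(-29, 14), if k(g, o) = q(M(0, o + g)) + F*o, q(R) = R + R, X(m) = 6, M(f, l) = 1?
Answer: 44817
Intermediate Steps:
q(R) = 2*R
F = 8 (F = 6*3 + ((-1 - 5) - 4) = 18 + (-6 - 4) = 18 - 10 = 8)
k(g, o) = 2 + 8*o (k(g, o) = 2*1 + 8*o = 2 + 8*o)
44703 + k(-29, 14) = 44703 + (2 + 8*14) = 44703 + (2 + 112) = 44703 + 114 = 44817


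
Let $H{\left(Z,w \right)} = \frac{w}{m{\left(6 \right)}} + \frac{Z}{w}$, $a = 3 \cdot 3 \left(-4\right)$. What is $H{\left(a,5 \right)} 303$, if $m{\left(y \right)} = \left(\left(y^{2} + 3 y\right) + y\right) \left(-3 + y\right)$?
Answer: $- \frac{130391}{60} \approx -2173.2$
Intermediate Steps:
$a = -36$ ($a = 9 \left(-4\right) = -36$)
$m{\left(y \right)} = \left(-3 + y\right) \left(y^{2} + 4 y\right)$ ($m{\left(y \right)} = \left(y^{2} + 4 y\right) \left(-3 + y\right) = \left(-3 + y\right) \left(y^{2} + 4 y\right)$)
$H{\left(Z,w \right)} = \frac{w}{180} + \frac{Z}{w}$ ($H{\left(Z,w \right)} = \frac{w}{6 \left(-12 + 6 + 6^{2}\right)} + \frac{Z}{w} = \frac{w}{6 \left(-12 + 6 + 36\right)} + \frac{Z}{w} = \frac{w}{6 \cdot 30} + \frac{Z}{w} = \frac{w}{180} + \frac{Z}{w}$)
$H{\left(a,5 \right)} 303 = \left(\frac{1}{180} \cdot 5 - \frac{36}{5}\right) 303 = \left(\frac{1}{36} - \frac{36}{5}\right) 303 = \left(- \frac{1291}{180}\right) 303 = - \frac{130391}{60}$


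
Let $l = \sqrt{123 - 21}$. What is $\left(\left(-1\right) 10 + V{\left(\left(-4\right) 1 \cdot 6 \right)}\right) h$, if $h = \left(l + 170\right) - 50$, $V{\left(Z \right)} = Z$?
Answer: $-4080 - 34 \sqrt{102} \approx -4423.4$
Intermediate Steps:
$l = \sqrt{102} \approx 10.1$
$h = 120 + \sqrt{102}$ ($h = \left(\sqrt{102} + 170\right) - 50 = \left(170 + \sqrt{102}\right) - 50 = 120 + \sqrt{102} \approx 130.1$)
$\left(\left(-1\right) 10 + V{\left(\left(-4\right) 1 \cdot 6 \right)}\right) h = \left(\left(-1\right) 10 + \left(-4\right) 1 \cdot 6\right) \left(120 + \sqrt{102}\right) = \left(-10 - 24\right) \left(120 + \sqrt{102}\right) = - 34 \left(120 + \sqrt{102}\right) = -4080 - 34 \sqrt{102}$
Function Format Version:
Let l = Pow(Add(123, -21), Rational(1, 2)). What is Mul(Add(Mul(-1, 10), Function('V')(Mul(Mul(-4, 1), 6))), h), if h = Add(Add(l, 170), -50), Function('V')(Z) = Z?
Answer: Add(-4080, Mul(-34, Pow(102, Rational(1, 2)))) ≈ -4423.4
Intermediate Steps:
l = Pow(102, Rational(1, 2)) ≈ 10.100
h = Add(120, Pow(102, Rational(1, 2))) (h = Add(Add(Pow(102, Rational(1, 2)), 170), -50) = Add(Add(170, Pow(102, Rational(1, 2))), -50) = Add(120, Pow(102, Rational(1, 2))) ≈ 130.10)
Mul(Add(Mul(-1, 10), Function('V')(Mul(Mul(-4, 1), 6))), h) = Mul(Add(Mul(-1, 10), Mul(Mul(-4, 1), 6)), Add(120, Pow(102, Rational(1, 2)))) = Mul(Add(-10, Mul(-4, 6)), Add(120, Pow(102, Rational(1, 2)))) = Mul(Add(-10, -24), Add(120, Pow(102, Rational(1, 2)))) = Mul(-34, Add(120, Pow(102, Rational(1, 2)))) = Add(-4080, Mul(-34, Pow(102, Rational(1, 2))))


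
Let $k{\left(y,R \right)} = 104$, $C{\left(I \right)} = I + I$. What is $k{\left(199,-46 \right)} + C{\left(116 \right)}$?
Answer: $336$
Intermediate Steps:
$C{\left(I \right)} = 2 I$
$k{\left(199,-46 \right)} + C{\left(116 \right)} = 104 + 2 \cdot 116 = 104 + 232 = 336$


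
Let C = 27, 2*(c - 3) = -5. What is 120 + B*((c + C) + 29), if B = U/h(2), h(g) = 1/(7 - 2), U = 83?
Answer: 47135/2 ≈ 23568.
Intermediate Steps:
c = ½ (c = 3 + (½)*(-5) = 3 - 5/2 = ½ ≈ 0.50000)
h(g) = ⅕ (h(g) = 1/5 = ⅕)
B = 415 (B = 83/(⅕) = 83*5 = 415)
120 + B*((c + C) + 29) = 120 + 415*((½ + 27) + 29) = 120 + 415*(55/2 + 29) = 120 + 415*(113/2) = 120 + 46895/2 = 47135/2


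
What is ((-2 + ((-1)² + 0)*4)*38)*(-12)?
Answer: -912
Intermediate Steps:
((-2 + ((-1)² + 0)*4)*38)*(-12) = ((-2 + (1 + 0)*4)*38)*(-12) = ((-2 + 1*4)*38)*(-12) = ((-2 + 4)*38)*(-12) = (2*38)*(-12) = 76*(-12) = -912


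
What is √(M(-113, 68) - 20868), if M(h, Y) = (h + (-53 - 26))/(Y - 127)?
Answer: 6*I*√2017505/59 ≈ 144.45*I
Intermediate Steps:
M(h, Y) = (-79 + h)/(-127 + Y) (M(h, Y) = (h - 79)/(-127 + Y) = (-79 + h)/(-127 + Y))
√(M(-113, 68) - 20868) = √((-79 - 113)/(-127 + 68) - 20868) = √(-192/(-59) - 20868) = √(-1/59*(-192) - 20868) = √(192/59 - 20868) = √(-1231020/59) = 6*I*√2017505/59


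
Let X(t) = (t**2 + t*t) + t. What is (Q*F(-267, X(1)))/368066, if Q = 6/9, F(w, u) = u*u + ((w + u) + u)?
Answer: -84/184033 ≈ -0.00045644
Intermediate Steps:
X(t) = t + 2*t**2 (X(t) = (t**2 + t**2) + t = 2*t**2 + t = t + 2*t**2)
F(w, u) = w + u**2 + 2*u (F(w, u) = u**2 + ((u + w) + u) = u**2 + (w + 2*u) = w + u**2 + 2*u)
Q = 2/3 (Q = 6*(1/9) = 2/3 ≈ 0.66667)
(Q*F(-267, X(1)))/368066 = (2*(-267 + (1*(1 + 2*1))**2 + 2*(1*(1 + 2*1)))/3)/368066 = (2*(-267 + (1*(1 + 2))**2 + 2*(1*(1 + 2)))/3)*(1/368066) = (2*(-267 + (1*3)**2 + 2*(1*3))/3)*(1/368066) = (2*(-267 + 3**2 + 2*3)/3)*(1/368066) = (2*(-267 + 9 + 6)/3)*(1/368066) = ((2/3)*(-252))*(1/368066) = -168*1/368066 = -84/184033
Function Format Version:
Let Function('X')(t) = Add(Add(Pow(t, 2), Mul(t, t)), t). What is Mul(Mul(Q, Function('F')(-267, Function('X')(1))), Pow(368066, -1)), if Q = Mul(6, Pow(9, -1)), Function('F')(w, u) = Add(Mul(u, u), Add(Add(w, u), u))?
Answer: Rational(-84, 184033) ≈ -0.00045644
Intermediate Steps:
Function('X')(t) = Add(t, Mul(2, Pow(t, 2))) (Function('X')(t) = Add(Add(Pow(t, 2), Pow(t, 2)), t) = Add(Mul(2, Pow(t, 2)), t) = Add(t, Mul(2, Pow(t, 2))))
Function('F')(w, u) = Add(w, Pow(u, 2), Mul(2, u)) (Function('F')(w, u) = Add(Pow(u, 2), Add(Add(u, w), u)) = Add(Pow(u, 2), Add(w, Mul(2, u))) = Add(w, Pow(u, 2), Mul(2, u)))
Q = Rational(2, 3) (Q = Mul(6, Rational(1, 9)) = Rational(2, 3) ≈ 0.66667)
Mul(Mul(Q, Function('F')(-267, Function('X')(1))), Pow(368066, -1)) = Mul(Mul(Rational(2, 3), Add(-267, Pow(Mul(1, Add(1, Mul(2, 1))), 2), Mul(2, Mul(1, Add(1, Mul(2, 1)))))), Pow(368066, -1)) = Mul(Mul(Rational(2, 3), Add(-267, Pow(Mul(1, Add(1, 2)), 2), Mul(2, Mul(1, Add(1, 2))))), Rational(1, 368066)) = Mul(Mul(Rational(2, 3), Add(-267, Pow(Mul(1, 3), 2), Mul(2, Mul(1, 3)))), Rational(1, 368066)) = Mul(Mul(Rational(2, 3), Add(-267, Pow(3, 2), Mul(2, 3))), Rational(1, 368066)) = Mul(Mul(Rational(2, 3), Add(-267, 9, 6)), Rational(1, 368066)) = Mul(Mul(Rational(2, 3), -252), Rational(1, 368066)) = Mul(-168, Rational(1, 368066)) = Rational(-84, 184033)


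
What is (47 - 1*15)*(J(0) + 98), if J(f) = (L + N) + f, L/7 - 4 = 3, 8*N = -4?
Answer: 4688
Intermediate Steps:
N = -½ (N = (⅛)*(-4) = -½ ≈ -0.50000)
L = 49 (L = 28 + 7*3 = 28 + 21 = 49)
J(f) = 97/2 + f (J(f) = (49 - ½) + f = 97/2 + f)
(47 - 1*15)*(J(0) + 98) = (47 - 1*15)*((97/2 + 0) + 98) = (47 - 15)*(97/2 + 98) = 32*(293/2) = 4688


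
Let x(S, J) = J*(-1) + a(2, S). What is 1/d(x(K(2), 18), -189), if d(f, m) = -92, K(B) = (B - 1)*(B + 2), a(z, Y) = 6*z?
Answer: -1/92 ≈ -0.010870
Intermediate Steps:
K(B) = (-1 + B)*(2 + B)
x(S, J) = 12 - J (x(S, J) = J*(-1) + 6*2 = -J + 12 = 12 - J)
1/d(x(K(2), 18), -189) = 1/(-92) = -1/92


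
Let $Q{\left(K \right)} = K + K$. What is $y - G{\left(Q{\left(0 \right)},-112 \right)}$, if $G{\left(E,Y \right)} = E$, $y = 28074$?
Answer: $28074$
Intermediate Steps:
$Q{\left(K \right)} = 2 K$
$y - G{\left(Q{\left(0 \right)},-112 \right)} = 28074 - 2 \cdot 0 = 28074 - 0 = 28074 + 0 = 28074$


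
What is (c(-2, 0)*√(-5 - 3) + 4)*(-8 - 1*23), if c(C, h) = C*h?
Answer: -124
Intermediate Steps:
(c(-2, 0)*√(-5 - 3) + 4)*(-8 - 1*23) = ((-2*0)*√(-5 - 3) + 4)*(-8 - 1*23) = (0*√(-8) + 4)*(-8 - 23) = (0*(2*I*√2) + 4)*(-31) = (0 + 4)*(-31) = 4*(-31) = -124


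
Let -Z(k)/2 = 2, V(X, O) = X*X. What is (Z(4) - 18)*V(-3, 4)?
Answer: -198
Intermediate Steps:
V(X, O) = X**2
Z(k) = -4 (Z(k) = -2*2 = -4)
(Z(4) - 18)*V(-3, 4) = (-4 - 18)*(-3)**2 = -22*9 = -198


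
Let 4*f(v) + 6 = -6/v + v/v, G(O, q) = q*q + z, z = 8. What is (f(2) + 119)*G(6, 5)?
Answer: 3861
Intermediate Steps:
G(O, q) = 8 + q² (G(O, q) = q*q + 8 = q² + 8 = 8 + q²)
f(v) = -5/4 - 3/(2*v) (f(v) = -3/2 + (-6/v + v/v)/4 = -3/2 + (-6/v + 1)/4 = -3/2 + (1 - 6/v)/4 = -3/2 + (¼ - 3/(2*v)) = -5/4 - 3/(2*v))
(f(2) + 119)*G(6, 5) = ((¼)*(-6 - 5*2)/2 + 119)*(8 + 5²) = ((¼)*(½)*(-6 - 10) + 119)*(8 + 25) = ((¼)*(½)*(-16) + 119)*33 = (-2 + 119)*33 = 117*33 = 3861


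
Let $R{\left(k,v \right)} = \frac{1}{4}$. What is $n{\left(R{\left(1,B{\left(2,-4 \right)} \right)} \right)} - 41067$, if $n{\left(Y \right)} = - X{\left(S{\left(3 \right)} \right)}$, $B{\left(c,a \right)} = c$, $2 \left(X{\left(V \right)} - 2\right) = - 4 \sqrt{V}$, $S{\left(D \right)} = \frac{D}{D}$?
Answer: $-41067$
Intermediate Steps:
$S{\left(D \right)} = 1$
$X{\left(V \right)} = 2 - 2 \sqrt{V}$ ($X{\left(V \right)} = 2 + \frac{\left(-4\right) \sqrt{V}}{2} = 2 - 2 \sqrt{V}$)
$R{\left(k,v \right)} = \frac{1}{4}$
$n{\left(Y \right)} = 0$ ($n{\left(Y \right)} = - (2 - 2 \sqrt{1}) = - (2 - 2) = \left(-1\right) 0 = 0$)
$n{\left(R{\left(1,B{\left(2,-4 \right)} \right)} \right)} - 41067 = 0 - 41067 = -41067$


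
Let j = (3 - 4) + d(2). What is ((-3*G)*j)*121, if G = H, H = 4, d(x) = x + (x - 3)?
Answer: 0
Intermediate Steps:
d(x) = -3 + 2*x (d(x) = x + (-3 + x) = -3 + 2*x)
G = 4
j = 0 (j = (3 - 4) + (-3 + 2*2) = -1 + (-3 + 4) = -1 + 1 = 0)
((-3*G)*j)*121 = (-3*4*0)*121 = -12*0*121 = 0*121 = 0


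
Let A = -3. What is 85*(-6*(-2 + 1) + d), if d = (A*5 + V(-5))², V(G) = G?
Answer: 34510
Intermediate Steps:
d = 400 (d = (-3*5 - 5)² = (-15 - 5)² = (-20)² = 400)
85*(-6*(-2 + 1) + d) = 85*(-6*(-2 + 1) + 400) = 85*(-6*(-1) + 400) = 85*(6 + 400) = 85*406 = 34510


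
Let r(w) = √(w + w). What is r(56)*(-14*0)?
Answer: 0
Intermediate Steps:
r(w) = √2*√w (r(w) = √(2*w) = √2*√w)
r(56)*(-14*0) = (√2*√56)*(-14*0) = (√2*(2*√14))*0 = (4*√7)*0 = 0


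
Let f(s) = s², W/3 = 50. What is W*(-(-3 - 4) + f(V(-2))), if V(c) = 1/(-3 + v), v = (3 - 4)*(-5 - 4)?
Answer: 6325/6 ≈ 1054.2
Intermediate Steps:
W = 150 (W = 3*50 = 150)
v = 9 (v = -1*(-9) = 9)
V(c) = ⅙ (V(c) = 1/(-3 + 9) = 1/6 = ⅙)
W*(-(-3 - 4) + f(V(-2))) = 150*(-(-3 - 4) + (⅙)²) = 150*(-1*(-7) + 1/36) = 150*(7 + 1/36) = 150*(253/36) = 6325/6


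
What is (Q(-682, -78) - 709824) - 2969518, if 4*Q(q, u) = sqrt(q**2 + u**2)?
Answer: -3679342 + sqrt(117802)/2 ≈ -3.6792e+6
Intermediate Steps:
Q(q, u) = sqrt(q**2 + u**2)/4
(Q(-682, -78) - 709824) - 2969518 = (sqrt((-682)**2 + (-78)**2)/4 - 709824) - 2969518 = (sqrt(465124 + 6084)/4 - 709824) - 2969518 = (sqrt(471208)/4 - 709824) - 2969518 = ((2*sqrt(117802))/4 - 709824) - 2969518 = (sqrt(117802)/2 - 709824) - 2969518 = (-709824 + sqrt(117802)/2) - 2969518 = -3679342 + sqrt(117802)/2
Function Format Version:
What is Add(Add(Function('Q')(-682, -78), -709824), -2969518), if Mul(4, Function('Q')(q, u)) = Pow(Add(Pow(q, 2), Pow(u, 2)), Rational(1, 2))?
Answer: Add(-3679342, Mul(Rational(1, 2), Pow(117802, Rational(1, 2)))) ≈ -3.6792e+6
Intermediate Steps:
Function('Q')(q, u) = Mul(Rational(1, 4), Pow(Add(Pow(q, 2), Pow(u, 2)), Rational(1, 2)))
Add(Add(Function('Q')(-682, -78), -709824), -2969518) = Add(Add(Mul(Rational(1, 4), Pow(Add(Pow(-682, 2), Pow(-78, 2)), Rational(1, 2))), -709824), -2969518) = Add(Add(Mul(Rational(1, 4), Pow(Add(465124, 6084), Rational(1, 2))), -709824), -2969518) = Add(Add(Mul(Rational(1, 4), Pow(471208, Rational(1, 2))), -709824), -2969518) = Add(Add(Mul(Rational(1, 4), Mul(2, Pow(117802, Rational(1, 2)))), -709824), -2969518) = Add(Add(Mul(Rational(1, 2), Pow(117802, Rational(1, 2))), -709824), -2969518) = Add(Add(-709824, Mul(Rational(1, 2), Pow(117802, Rational(1, 2)))), -2969518) = Add(-3679342, Mul(Rational(1, 2), Pow(117802, Rational(1, 2))))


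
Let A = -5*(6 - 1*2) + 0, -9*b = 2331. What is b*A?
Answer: 5180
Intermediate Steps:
b = -259 (b = -⅑*2331 = -259)
A = -20 (A = -5*(6 - 2) + 0 = -5*4 + 0 = -20 + 0 = -20)
b*A = -259*(-20) = 5180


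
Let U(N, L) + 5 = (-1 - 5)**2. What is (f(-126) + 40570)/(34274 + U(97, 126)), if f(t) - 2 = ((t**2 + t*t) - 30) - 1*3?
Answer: 24097/11435 ≈ 2.1073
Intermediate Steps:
U(N, L) = 31 (U(N, L) = -5 + (-1 - 5)**2 = -5 + (-6)**2 = -5 + 36 = 31)
f(t) = -31 + 2*t**2 (f(t) = 2 + (((t**2 + t*t) - 30) - 1*3) = 2 + (((t**2 + t**2) - 30) - 3) = 2 + ((2*t**2 - 30) - 3) = 2 + ((-30 + 2*t**2) - 3) = 2 + (-33 + 2*t**2) = -31 + 2*t**2)
(f(-126) + 40570)/(34274 + U(97, 126)) = ((-31 + 2*(-126)**2) + 40570)/(34274 + 31) = ((-31 + 2*15876) + 40570)/34305 = ((-31 + 31752) + 40570)*(1/34305) = (31721 + 40570)*(1/34305) = 72291*(1/34305) = 24097/11435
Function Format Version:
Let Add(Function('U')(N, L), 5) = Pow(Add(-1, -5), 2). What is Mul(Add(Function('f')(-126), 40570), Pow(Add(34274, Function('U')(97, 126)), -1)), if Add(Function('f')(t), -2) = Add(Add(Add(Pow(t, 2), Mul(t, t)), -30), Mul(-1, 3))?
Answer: Rational(24097, 11435) ≈ 2.1073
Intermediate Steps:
Function('U')(N, L) = 31 (Function('U')(N, L) = Add(-5, Pow(Add(-1, -5), 2)) = Add(-5, Pow(-6, 2)) = Add(-5, 36) = 31)
Function('f')(t) = Add(-31, Mul(2, Pow(t, 2))) (Function('f')(t) = Add(2, Add(Add(Add(Pow(t, 2), Mul(t, t)), -30), Mul(-1, 3))) = Add(2, Add(Add(Add(Pow(t, 2), Pow(t, 2)), -30), -3)) = Add(2, Add(Add(Mul(2, Pow(t, 2)), -30), -3)) = Add(2, Add(Add(-30, Mul(2, Pow(t, 2))), -3)) = Add(2, Add(-33, Mul(2, Pow(t, 2)))) = Add(-31, Mul(2, Pow(t, 2))))
Mul(Add(Function('f')(-126), 40570), Pow(Add(34274, Function('U')(97, 126)), -1)) = Mul(Add(Add(-31, Mul(2, Pow(-126, 2))), 40570), Pow(Add(34274, 31), -1)) = Mul(Add(Add(-31, Mul(2, 15876)), 40570), Pow(34305, -1)) = Mul(Add(Add(-31, 31752), 40570), Rational(1, 34305)) = Mul(Add(31721, 40570), Rational(1, 34305)) = Mul(72291, Rational(1, 34305)) = Rational(24097, 11435)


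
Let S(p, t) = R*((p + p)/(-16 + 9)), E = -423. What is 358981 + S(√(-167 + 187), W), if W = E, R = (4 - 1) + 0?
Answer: 358981 - 12*√5/7 ≈ 3.5898e+5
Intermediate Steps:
R = 3 (R = 3 + 0 = 3)
W = -423
S(p, t) = -6*p/7 (S(p, t) = 3*((p + p)/(-16 + 9)) = 3*((2*p)/(-7)) = 3*((2*p)*(-⅐)) = 3*(-2*p/7) = -6*p/7)
358981 + S(√(-167 + 187), W) = 358981 - 6*√(-167 + 187)/7 = 358981 - 12*√5/7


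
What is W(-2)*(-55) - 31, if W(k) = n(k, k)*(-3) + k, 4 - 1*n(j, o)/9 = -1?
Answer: 7504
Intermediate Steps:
n(j, o) = 45 (n(j, o) = 36 - 9*(-1) = 36 + 9 = 45)
W(k) = -135 + k (W(k) = 45*(-3) + k = -135 + k)
W(-2)*(-55) - 31 = (-135 - 2)*(-55) - 31 = -137*(-55) - 31 = 7535 - 31 = 7504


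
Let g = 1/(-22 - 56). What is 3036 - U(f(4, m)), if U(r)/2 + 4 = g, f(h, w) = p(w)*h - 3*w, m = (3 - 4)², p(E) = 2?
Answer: 118717/39 ≈ 3044.0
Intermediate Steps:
m = 1 (m = (-1)² = 1)
f(h, w) = -3*w + 2*h (f(h, w) = 2*h - 3*w = -3*w + 2*h)
g = -1/78 (g = 1/(-78) = -1/78 ≈ -0.012821)
U(r) = -313/39 (U(r) = -8 + 2*(-1/78) = -8 - 1/39 = -313/39)
3036 - U(f(4, m)) = 3036 - 1*(-313/39) = 3036 + 313/39 = 118717/39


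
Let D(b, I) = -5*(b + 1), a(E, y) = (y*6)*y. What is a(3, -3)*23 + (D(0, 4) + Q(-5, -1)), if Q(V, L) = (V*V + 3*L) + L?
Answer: 1258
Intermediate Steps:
a(E, y) = 6*y² (a(E, y) = (6*y)*y = 6*y²)
D(b, I) = -5 - 5*b (D(b, I) = -5*(1 + b) = -5 - 5*b)
Q(V, L) = V² + 4*L (Q(V, L) = (V² + 3*L) + L = V² + 4*L)
a(3, -3)*23 + (D(0, 4) + Q(-5, -1)) = (6*(-3)²)*23 + ((-5 - 5*0) + ((-5)² + 4*(-1))) = (6*9)*23 + ((-5 + 0) + (25 - 4)) = 54*23 + (-5 + 21) = 1242 + 16 = 1258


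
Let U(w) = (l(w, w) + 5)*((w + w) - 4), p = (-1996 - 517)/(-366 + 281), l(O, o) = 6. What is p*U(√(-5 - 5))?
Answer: -110572/85 + 55286*I*√10/85 ≈ -1300.8 + 2056.8*I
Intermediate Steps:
p = 2513/85 (p = -2513/(-85) = -2513*(-1/85) = 2513/85 ≈ 29.565)
U(w) = -44 + 22*w (U(w) = (6 + 5)*((w + w) - 4) = 11*(2*w - 4) = 11*(-4 + 2*w) = -44 + 22*w)
p*U(√(-5 - 5)) = 2513*(-44 + 22*√(-5 - 5))/85 = 2513*(-44 + 22*√(-10))/85 = 2513*(-44 + 22*(I*√10))/85 = 2513*(-44 + 22*I*√10)/85 = -110572/85 + 55286*I*√10/85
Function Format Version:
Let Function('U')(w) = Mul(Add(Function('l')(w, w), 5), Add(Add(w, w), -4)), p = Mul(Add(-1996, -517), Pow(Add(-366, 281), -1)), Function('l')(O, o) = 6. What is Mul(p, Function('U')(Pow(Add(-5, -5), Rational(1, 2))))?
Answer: Add(Rational(-110572, 85), Mul(Rational(55286, 85), I, Pow(10, Rational(1, 2)))) ≈ Add(-1300.8, Mul(2056.8, I))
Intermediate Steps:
p = Rational(2513, 85) (p = Mul(-2513, Pow(-85, -1)) = Mul(-2513, Rational(-1, 85)) = Rational(2513, 85) ≈ 29.565)
Function('U')(w) = Add(-44, Mul(22, w)) (Function('U')(w) = Mul(Add(6, 5), Add(Add(w, w), -4)) = Mul(11, Add(Mul(2, w), -4)) = Mul(11, Add(-4, Mul(2, w))) = Add(-44, Mul(22, w)))
Mul(p, Function('U')(Pow(Add(-5, -5), Rational(1, 2)))) = Mul(Rational(2513, 85), Add(-44, Mul(22, Pow(Add(-5, -5), Rational(1, 2))))) = Mul(Rational(2513, 85), Add(-44, Mul(22, Pow(-10, Rational(1, 2))))) = Mul(Rational(2513, 85), Add(-44, Mul(22, Mul(I, Pow(10, Rational(1, 2)))))) = Mul(Rational(2513, 85), Add(-44, Mul(22, I, Pow(10, Rational(1, 2))))) = Add(Rational(-110572, 85), Mul(Rational(55286, 85), I, Pow(10, Rational(1, 2))))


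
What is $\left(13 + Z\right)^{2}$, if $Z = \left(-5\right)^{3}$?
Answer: $12544$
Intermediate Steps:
$Z = -125$
$\left(13 + Z\right)^{2} = \left(13 - 125\right)^{2} = \left(-112\right)^{2} = 12544$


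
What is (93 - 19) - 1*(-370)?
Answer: 444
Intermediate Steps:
(93 - 19) - 1*(-370) = 74 + 370 = 444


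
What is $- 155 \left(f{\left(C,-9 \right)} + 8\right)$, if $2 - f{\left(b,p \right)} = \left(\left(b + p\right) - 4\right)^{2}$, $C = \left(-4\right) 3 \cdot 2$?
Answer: $210645$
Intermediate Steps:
$C = -24$ ($C = \left(-12\right) 2 = -24$)
$f{\left(b,p \right)} = 2 - \left(-4 + b + p\right)^{2}$ ($f{\left(b,p \right)} = 2 - \left(\left(b + p\right) - 4\right)^{2} = 2 - \left(-4 + b + p\right)^{2}$)
$- 155 \left(f{\left(C,-9 \right)} + 8\right) = - 155 \left(\left(2 - \left(-4 - 24 - 9\right)^{2}\right) + 8\right) = - 155 \left(\left(2 - \left(-37\right)^{2}\right) + 8\right) = - 155 \left(\left(2 - 1369\right) + 8\right) = - 155 \left(-1367 + 8\right) = \left(-155\right) \left(-1359\right) = 210645$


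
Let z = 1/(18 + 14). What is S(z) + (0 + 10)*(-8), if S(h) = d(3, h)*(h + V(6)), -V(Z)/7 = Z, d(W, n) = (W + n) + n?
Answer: -106767/512 ≈ -208.53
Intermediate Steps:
d(W, n) = W + 2*n
V(Z) = -7*Z
z = 1/32 ≈ 0.031250
S(h) = (-42 + h)*(3 + 2*h) (S(h) = (3 + 2*h)*(h - 7*6) = (3 + 2*h)*(h - 42) = (3 + 2*h)*(-42 + h) = (-42 + h)*(3 + 2*h))
S(z) + (0 + 10)*(-8) = (-42 + 1/32)*(3 + 2*(1/32)) + (0 + 10)*(-8) = -1343*(3 + 1/16)/32 + 10*(-8) = -1343/32*49/16 - 80 = -65807/512 - 80 = -106767/512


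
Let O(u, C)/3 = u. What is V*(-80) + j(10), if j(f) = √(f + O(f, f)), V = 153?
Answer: -12240 + 2*√10 ≈ -12234.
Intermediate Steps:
O(u, C) = 3*u
j(f) = 2*√f (j(f) = √(f + 3*f) = √(4*f) = 2*√f)
V*(-80) + j(10) = 153*(-80) + 2*√10 = -12240 + 2*√10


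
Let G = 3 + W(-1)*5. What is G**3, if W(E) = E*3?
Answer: -1728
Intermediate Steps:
W(E) = 3*E
G = -12 (G = 3 + (3*(-1))*5 = 3 - 3*5 = 3 - 15 = -12)
G**3 = (-12)**3 = -1728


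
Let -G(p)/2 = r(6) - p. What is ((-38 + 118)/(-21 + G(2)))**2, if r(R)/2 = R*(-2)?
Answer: 6400/961 ≈ 6.6597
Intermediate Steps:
r(R) = -4*R (r(R) = 2*(R*(-2)) = 2*(-2*R) = -4*R)
G(p) = 48 + 2*p (G(p) = -2*(-4*6 - p) = -2*(-24 - p) = 48 + 2*p)
((-38 + 118)/(-21 + G(2)))**2 = ((-38 + 118)/(-21 + (48 + 2*2)))**2 = (80/(-21 + (48 + 4)))**2 = (80/(-21 + 52))**2 = (80/31)**2 = 6400/961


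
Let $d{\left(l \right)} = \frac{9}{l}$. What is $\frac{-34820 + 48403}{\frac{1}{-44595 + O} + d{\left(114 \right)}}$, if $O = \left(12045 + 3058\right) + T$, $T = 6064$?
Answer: $\frac{6046227956}{35123} \approx 1.7214 \cdot 10^{5}$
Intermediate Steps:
$O = 21167$ ($O = \left(12045 + 3058\right) + 6064 = 15103 + 6064 = 21167$)
$\frac{-34820 + 48403}{\frac{1}{-44595 + O} + d{\left(114 \right)}} = \frac{-34820 + 48403}{\frac{1}{-44595 + 21167} + \frac{9}{114}} = \frac{13583}{\frac{1}{-23428} + 9 \cdot \frac{1}{114}} = \frac{13583}{- \frac{1}{23428} + \frac{3}{38}} = \frac{13583}{\frac{35123}{445132}} = 13583 \cdot \frac{445132}{35123} = \frac{6046227956}{35123}$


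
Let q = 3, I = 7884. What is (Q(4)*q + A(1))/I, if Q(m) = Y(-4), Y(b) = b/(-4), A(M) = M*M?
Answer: 1/1971 ≈ 0.00050736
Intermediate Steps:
A(M) = M²
Y(b) = -b/4 (Y(b) = b*(-¼) = -b/4)
Q(m) = 1 (Q(m) = -¼*(-4) = 1)
(Q(4)*q + A(1))/I = (1*3 + 1²)/7884 = (3 + 1)*(1/7884) = 4*(1/7884) = 1/1971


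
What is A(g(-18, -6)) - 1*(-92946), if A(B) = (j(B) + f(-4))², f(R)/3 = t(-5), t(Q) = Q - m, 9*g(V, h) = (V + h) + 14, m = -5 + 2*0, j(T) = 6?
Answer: 92982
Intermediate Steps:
m = -5 (m = -5 + 0 = -5)
g(V, h) = 14/9 + V/9 + h/9 (g(V, h) = ((V + h) + 14)/9 = (14 + V + h)/9 = 14/9 + V/9 + h/9)
t(Q) = 5 + Q (t(Q) = Q - 1*(-5) = Q + 5 = 5 + Q)
f(R) = 0 (f(R) = 3*(5 - 5) = 3*0 = 0)
A(B) = 36 (A(B) = (6 + 0)² = 6² = 36)
A(g(-18, -6)) - 1*(-92946) = 36 - 1*(-92946) = 36 + 92946 = 92982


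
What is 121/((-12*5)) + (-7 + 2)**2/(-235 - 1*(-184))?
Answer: -2557/1020 ≈ -2.5069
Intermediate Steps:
121/((-12*5)) + (-7 + 2)**2/(-235 - 1*(-184)) = 121/(-60) + (-5)**2/(-235 + 184) = 121*(-1/60) + 25/(-51) = -121/60 + 25*(-1/51) = -121/60 - 25/51 = -2557/1020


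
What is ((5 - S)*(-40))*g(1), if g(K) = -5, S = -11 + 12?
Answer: 800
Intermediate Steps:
S = 1
((5 - S)*(-40))*g(1) = ((5 - 1*1)*(-40))*(-5) = ((5 - 1)*(-40))*(-5) = (4*(-40))*(-5) = -160*(-5) = 800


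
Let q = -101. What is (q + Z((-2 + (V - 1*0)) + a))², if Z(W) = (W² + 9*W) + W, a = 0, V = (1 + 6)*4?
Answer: 697225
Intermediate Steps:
V = 28 (V = 7*4 = 28)
Z(W) = W² + 10*W
(q + Z((-2 + (V - 1*0)) + a))² = (-101 + ((-2 + (28 - 1*0)) + 0)*(10 + ((-2 + (28 - 1*0)) + 0)))² = (-101 + ((-2 + (28 + 0)) + 0)*(10 + ((-2 + (28 + 0)) + 0)))² = (-101 + ((-2 + 28) + 0)*(10 + ((-2 + 28) + 0)))² = (-101 + (26 + 0)*(10 + (26 + 0)))² = (-101 + 26*(10 + 26))² = (-101 + 26*36)² = (-101 + 936)² = 835² = 697225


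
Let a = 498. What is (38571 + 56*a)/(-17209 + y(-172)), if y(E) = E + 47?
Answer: -22153/5778 ≈ -3.8340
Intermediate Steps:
y(E) = 47 + E
(38571 + 56*a)/(-17209 + y(-172)) = (38571 + 56*498)/(-17209 + (47 - 172)) = (38571 + 27888)/(-17209 - 125) = 66459/(-17334) = 66459*(-1/17334) = -22153/5778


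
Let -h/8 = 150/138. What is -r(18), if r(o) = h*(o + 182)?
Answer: 40000/23 ≈ 1739.1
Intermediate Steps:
h = -200/23 (h = -1200/138 = -8*25/23 = -200/23 ≈ -8.6956)
r(o) = -36400/23 - 200*o/23 (r(o) = -200*(o + 182)/23 = -200*(182 + o)/23 = -36400/23 - 200*o/23)
-r(18) = -(-36400/23 - 200/23*18) = -(-36400/23 - 3600/23) = -1*(-40000/23) = 40000/23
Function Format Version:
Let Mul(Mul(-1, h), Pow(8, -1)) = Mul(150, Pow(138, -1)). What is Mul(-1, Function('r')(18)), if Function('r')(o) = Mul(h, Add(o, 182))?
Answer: Rational(40000, 23) ≈ 1739.1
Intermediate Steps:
h = Rational(-200, 23) (h = Mul(-8, Mul(150, Pow(138, -1))) = Mul(-8, Mul(150, Rational(1, 138))) = Mul(-8, Rational(25, 23)) = Rational(-200, 23) ≈ -8.6956)
Function('r')(o) = Add(Rational(-36400, 23), Mul(Rational(-200, 23), o)) (Function('r')(o) = Mul(Rational(-200, 23), Add(o, 182)) = Mul(Rational(-200, 23), Add(182, o)) = Add(Rational(-36400, 23), Mul(Rational(-200, 23), o)))
Mul(-1, Function('r')(18)) = Mul(-1, Add(Rational(-36400, 23), Mul(Rational(-200, 23), 18))) = Mul(-1, Add(Rational(-36400, 23), Rational(-3600, 23))) = Mul(-1, Rational(-40000, 23)) = Rational(40000, 23)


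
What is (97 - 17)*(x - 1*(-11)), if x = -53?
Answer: -3360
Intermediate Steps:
(97 - 17)*(x - 1*(-11)) = (97 - 17)*(-53 - 1*(-11)) = 80*(-53 + 11) = 80*(-42) = -3360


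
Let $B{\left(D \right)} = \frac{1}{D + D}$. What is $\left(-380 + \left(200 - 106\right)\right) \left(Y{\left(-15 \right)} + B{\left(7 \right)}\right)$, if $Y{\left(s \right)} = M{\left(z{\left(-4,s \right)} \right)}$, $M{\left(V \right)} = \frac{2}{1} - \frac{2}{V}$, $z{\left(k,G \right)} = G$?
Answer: $- \frac{66209}{105} \approx -630.56$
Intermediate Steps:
$B{\left(D \right)} = \frac{1}{2 D}$
$M{\left(V \right)} = 2 - \frac{2}{V}$ ($M{\left(V \right)} = 2 \cdot 1 - \frac{2}{V} = 2 - \frac{2}{V}$)
$Y{\left(s \right)} = 2 - \frac{2}{s}$
$\left(-380 + \left(200 - 106\right)\right) \left(Y{\left(-15 \right)} + B{\left(7 \right)}\right) = \left(-380 + \left(200 - 106\right)\right) \left(\left(2 - \frac{2}{-15}\right) + \frac{1}{2 \cdot 7}\right) = \left(-380 + 94\right) \left(\left(2 - - \frac{2}{15}\right) + \frac{1}{2} \cdot \frac{1}{7}\right) = - 286 \left(\left(2 + \frac{2}{15}\right) + \frac{1}{14}\right) = - 286 \left(\frac{32}{15} + \frac{1}{14}\right) = \left(-286\right) \frac{463}{210} = - \frac{66209}{105}$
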